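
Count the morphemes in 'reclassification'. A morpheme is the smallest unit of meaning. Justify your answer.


Decomposition: re- (prefix) + class (root) + -ify (suffix) + -ation (suffix) = 4 morpheme(s)

4 morphemes


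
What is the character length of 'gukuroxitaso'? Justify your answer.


Spell out 'gukuroxitaso' and number each letter: g(1), u(2), k(3), u(4), r(5), o(6), x(7), i(8), t(9), a(10), s(11), o(12). Total: 12 letters.

12


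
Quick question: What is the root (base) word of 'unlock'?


Remove prefix 'un' from 'unlock' to get root 'lock'.

lock


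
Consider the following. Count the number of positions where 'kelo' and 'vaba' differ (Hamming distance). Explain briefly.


Alignment:
Position 1: 'k' vs 'v' = DIFFER
Position 2: 'e' vs 'a' = DIFFER
Position 3: 'l' vs 'b' = DIFFER
Position 4: 'o' vs 'a' = DIFFER
Total differences: 4

4


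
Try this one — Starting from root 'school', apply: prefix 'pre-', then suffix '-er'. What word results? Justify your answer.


Step 1: Add prefix 'pre-' to 'school' = 'preschool'
Step 2: Add suffix '-er' to 'preschool' = 'preschooler'

preschooler


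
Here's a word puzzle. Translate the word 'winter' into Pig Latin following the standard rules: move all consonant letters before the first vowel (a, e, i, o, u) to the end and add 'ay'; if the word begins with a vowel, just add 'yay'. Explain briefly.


'winter': move consonant cluster 'w' to end and add 'ay': 'interway'.

interway


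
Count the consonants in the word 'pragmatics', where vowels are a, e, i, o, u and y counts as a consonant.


Consonants in 'pragmatics': p, r, g, m, t, c, s = 7 consonants.

7


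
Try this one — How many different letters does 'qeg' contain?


Unique letters in 'qeg': {e, g, q} = 3 distinct letters.

3


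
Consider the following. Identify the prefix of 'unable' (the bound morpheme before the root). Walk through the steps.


The word 'unable' = 'un' (prefix) + 'able' (root). The prefix is 'un'.

un


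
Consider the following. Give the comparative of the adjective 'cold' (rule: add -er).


Apply comparative formation (add -er): 'cold' -> 'colder'.

colder


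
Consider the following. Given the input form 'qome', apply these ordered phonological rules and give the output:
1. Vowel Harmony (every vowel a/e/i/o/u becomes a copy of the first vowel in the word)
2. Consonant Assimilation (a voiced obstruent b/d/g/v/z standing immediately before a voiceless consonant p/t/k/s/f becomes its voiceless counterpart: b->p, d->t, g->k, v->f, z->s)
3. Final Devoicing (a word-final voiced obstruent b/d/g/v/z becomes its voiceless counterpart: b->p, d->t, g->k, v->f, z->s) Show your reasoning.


Starting form: 'qome'
Rule 1: Vowel Harmony: all vowels become 'o' (matching first vowel). 'qome' -> 'qomo'
Rule 2: Consonant Assimilation: no voiced obstruent (b/d/g/v/z) stands immediately before a voiceless consonant (p/t/k/s/f). No change.
Rule 3: Final Devoicing: the word ends in the vowel 'o', not a consonant. No change.
Final form: 'qomo'

qomo


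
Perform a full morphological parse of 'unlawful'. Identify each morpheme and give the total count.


Step 1: Identify prefix: 'un' (meaning: not/reverse)
Step 2: Identify root: 'law'
Step 3: Identify suffix(es): 'ful'
Decomposition: un- (prefix: not/reverse) + law (root) + -ful (suffix: full of)
Total morphemes: 3

3 morphemes (un- (prefix: not/reverse) + law (root) + -ful (suffix: full of))


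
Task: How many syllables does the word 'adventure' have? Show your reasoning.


Break 'adventure' into syllables: ad-ven-ture -> ad | ven | ture = 3 syllables

3 syllables


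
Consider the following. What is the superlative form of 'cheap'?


Apply superlative formation (add -est): 'cheap' -> 'cheapest'.

cheapest


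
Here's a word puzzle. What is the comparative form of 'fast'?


Apply comparative formation (add -er): 'fast' -> 'faster'.

faster


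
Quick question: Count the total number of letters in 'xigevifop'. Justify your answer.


Spell out 'xigevifop' and number each letter: x(1), i(2), g(3), e(4), v(5), i(6), f(7), o(8), p(9). Total: 9 letters.

9


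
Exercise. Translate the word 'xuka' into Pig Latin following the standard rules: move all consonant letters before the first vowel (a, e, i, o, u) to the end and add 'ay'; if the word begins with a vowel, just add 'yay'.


'xuka': move consonant cluster 'x' to end and add 'ay': 'ukaxay'.

ukaxay


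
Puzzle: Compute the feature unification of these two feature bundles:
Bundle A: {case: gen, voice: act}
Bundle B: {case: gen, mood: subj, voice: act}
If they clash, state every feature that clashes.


Compare features:
case: A=gen vs B=gen -> unified: gen
mood: A=_ vs B=subj -> unified: subj
voice: A=act vs B=act -> unified: act
No clashes found.

Unified: {case: gen, mood: subj, voice: act}


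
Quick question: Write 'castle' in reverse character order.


Reverse 'castle' character by character: 'eltsac'.

eltsac


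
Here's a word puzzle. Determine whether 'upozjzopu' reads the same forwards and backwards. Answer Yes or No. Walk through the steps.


Forward: 'upozjzopu'
Reversed: 'upozjzopu'
They are identical.

Yes


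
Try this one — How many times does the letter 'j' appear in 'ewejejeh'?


Letter 'j' in 'ewejejeh': found at position(s) 4, 6 = 2 occurrence(s).

2


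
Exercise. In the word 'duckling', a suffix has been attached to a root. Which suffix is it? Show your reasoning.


The word 'duckling' = 'duck' (root) + '-ling' (suffix). The suffix is '-ling'.

ling


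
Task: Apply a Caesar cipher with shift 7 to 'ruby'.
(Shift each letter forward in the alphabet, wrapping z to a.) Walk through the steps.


Shift each letter by 7: r -> y, u -> b, b -> i, y -> f. Result: 'ybif'.

ybif


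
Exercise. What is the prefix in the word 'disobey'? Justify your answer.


The word 'disobey' = 'dis' (prefix) + 'obey' (root). The prefix is 'dis'.

dis


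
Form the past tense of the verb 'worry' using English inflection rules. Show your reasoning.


Apply rule: Change -y to -ied. 'worry' becomes 'worried'.

worried


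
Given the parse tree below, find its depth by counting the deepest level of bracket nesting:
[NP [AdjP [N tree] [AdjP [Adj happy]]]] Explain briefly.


Count bracket nesting levels:
'[' at pos 0: depth = 1
'[' at pos 4: depth = 2
'[' at pos 10: depth = 3
'[' at pos 19: depth = 3
'[' at pos 25: depth = 4
Maximum depth reached: 4

4


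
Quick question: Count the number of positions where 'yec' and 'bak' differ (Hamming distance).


Alignment:
Position 1: 'y' vs 'b' = DIFFER
Position 2: 'e' vs 'a' = DIFFER
Position 3: 'c' vs 'k' = DIFFER
Total differences: 3

3


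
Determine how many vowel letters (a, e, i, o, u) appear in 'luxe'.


Vowels in 'luxe': u, e = 2 vowels.

2


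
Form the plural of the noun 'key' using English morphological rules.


Apply rule: Add -s. 'key' becomes 'keys'.

keys


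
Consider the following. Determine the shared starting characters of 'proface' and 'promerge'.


Compare from the start: 3 characters match: 'pro'. Mismatch at position 4: 'f' vs 'm'.

pro


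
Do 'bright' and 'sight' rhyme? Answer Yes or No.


Rime (stressed vowel + following sounds) of 'bright': -ight = /aɪt/
Rime of 'sight': -ight = /aɪt/
/aɪt/ and /aɪt/ are the same ending sound, so the words rhyme.

Yes


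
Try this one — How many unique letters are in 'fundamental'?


Unique letters in 'fundamental': {a, d, e, f, l, m, n, t, u} = 9 distinct letters.

9


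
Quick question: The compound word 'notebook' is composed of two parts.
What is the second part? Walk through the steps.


Split 'notebook' into 'note' + 'book'. The second part is 'book'.

book


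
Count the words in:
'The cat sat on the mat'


Split into words: The | cat | sat | on | the | mat = 6 words.

6


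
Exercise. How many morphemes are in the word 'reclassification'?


Decomposition: re- (prefix) + class (root) + -ify (suffix) + -ation (suffix) = 4 morpheme(s)

4 morphemes


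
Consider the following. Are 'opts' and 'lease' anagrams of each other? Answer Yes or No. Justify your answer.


Sorted letters of 'opts': 'opst'
Sorted letters of 'lease': 'aeels'
They do not match.

No


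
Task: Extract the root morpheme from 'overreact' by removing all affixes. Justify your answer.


Remove prefix 'over' from 'overreact' to get root 'react'.

react


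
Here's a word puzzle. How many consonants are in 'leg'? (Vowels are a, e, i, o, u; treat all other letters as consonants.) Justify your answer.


Consonants in 'leg': l, g = 2 consonants.

2


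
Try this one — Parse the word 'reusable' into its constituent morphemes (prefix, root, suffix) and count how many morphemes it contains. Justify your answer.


Step 1: Identify prefix: 're' (meaning: again)
Step 2: Identify root: 'use'
Step 3: Identify suffix(es): 'able'
Decomposition: re- (prefix: again) + use (root) + -able (suffix: capable of)
Total morphemes: 3

3 morphemes (re- (prefix: again) + use (root) + -able (suffix: capable of))


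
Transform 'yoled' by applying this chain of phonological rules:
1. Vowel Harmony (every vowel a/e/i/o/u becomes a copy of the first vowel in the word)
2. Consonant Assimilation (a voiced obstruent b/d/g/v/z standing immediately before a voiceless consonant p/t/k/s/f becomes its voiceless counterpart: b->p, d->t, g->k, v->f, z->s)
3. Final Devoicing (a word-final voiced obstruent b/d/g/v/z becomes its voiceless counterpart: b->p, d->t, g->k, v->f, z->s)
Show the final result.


Starting form: 'yoled'
Rule 1: Vowel Harmony: all vowels become 'o' (matching first vowel). 'yoled' -> 'yolod'
Rule 2: Consonant Assimilation: no voiced obstruent (b/d/g/v/z) stands immediately before a voiceless consonant (p/t/k/s/f). No change.
Rule 3: Final Devoicing: word-final voiced obstruent 'd' becomes voiceless 't'. 'yolod' -> 'yolot'
Final form: 'yolot'

yolot


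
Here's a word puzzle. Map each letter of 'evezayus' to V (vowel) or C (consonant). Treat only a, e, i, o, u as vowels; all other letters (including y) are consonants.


Letter mapping: e = V, v = C, e = V, z = C, a = V, y = C, u = V, s = C.

VCVCVCVC


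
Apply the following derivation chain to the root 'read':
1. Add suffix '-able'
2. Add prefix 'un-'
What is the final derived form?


Step 1: Add suffix '-able' to 'read' = 'readable'
Step 2: Add prefix 'un-' to 'readable' = 'unreadable'

unreadable


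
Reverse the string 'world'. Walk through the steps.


Reverse 'world' character by character: 'dlrow'.

dlrow


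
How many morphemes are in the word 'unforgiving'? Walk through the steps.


Decomposition: un- (prefix) + forgive (root) + -ing (suffix) = 3 morpheme(s)

3 morphemes


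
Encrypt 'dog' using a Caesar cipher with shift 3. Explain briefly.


Shift each letter by 3: d -> g, o -> r, g -> j. Result: 'grj'.

grj


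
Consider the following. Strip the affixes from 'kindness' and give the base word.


Remove suffix '-ness' from 'kindness' to get root 'kind'.

kind


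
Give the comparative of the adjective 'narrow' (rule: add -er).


Apply comparative formation (add -er): 'narrow' -> 'narrower'.

narrower


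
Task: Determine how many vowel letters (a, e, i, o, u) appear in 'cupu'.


Vowels in 'cupu': u, u = 2 vowels.

2


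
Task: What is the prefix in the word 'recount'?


The word 'recount' = 're' (prefix) + 'count' (root). The prefix is 're'.

re


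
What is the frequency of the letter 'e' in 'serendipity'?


Letter 'e' in 'serendipity': found at position(s) 2, 4 = 2 occurrence(s).

2


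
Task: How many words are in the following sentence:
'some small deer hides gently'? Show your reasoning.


Split into words: some | small | deer | hides | gently = 5 words.

5


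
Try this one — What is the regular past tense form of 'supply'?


Apply rule: Change -y to -ied. 'supply' becomes 'supplied'.

supplied


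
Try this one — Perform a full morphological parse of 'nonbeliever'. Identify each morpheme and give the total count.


Step 1: Identify prefix: 'non' (meaning: not)
Step 2: Identify root: 'believe'
Step 3: Identify suffix(es): 'er'
Decomposition: non- (prefix: not) + believe (root) + -er (suffix: one who)
Total morphemes: 3

3 morphemes (non- (prefix: not) + believe (root) + -er (suffix: one who))


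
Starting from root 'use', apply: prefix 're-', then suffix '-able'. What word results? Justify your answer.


Step 1: Add prefix 're-' to 'use' = 'reuse'
Step 2: Add suffix '-able' to 'reuse' = 'reusable'

reusable


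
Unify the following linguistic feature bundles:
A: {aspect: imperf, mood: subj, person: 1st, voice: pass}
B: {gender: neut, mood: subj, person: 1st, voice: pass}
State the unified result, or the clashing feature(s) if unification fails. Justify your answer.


Compare features:
aspect: A=imperf vs B=_ -> unified: imperf
gender: A=_ vs B=neut -> unified: neut
mood: A=subj vs B=subj -> unified: subj
person: A=1st vs B=1st -> unified: 1st
voice: A=pass vs B=pass -> unified: pass
No clashes found.

Unified: {aspect: imperf, gender: neut, mood: subj, person: 1st, voice: pass}


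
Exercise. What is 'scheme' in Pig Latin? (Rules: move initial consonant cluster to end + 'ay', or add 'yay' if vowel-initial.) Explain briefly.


'scheme': move consonant cluster 'sch' to end and add 'ay': 'emeschay'.

emeschay


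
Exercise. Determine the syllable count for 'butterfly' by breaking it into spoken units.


Break 'butterfly' into syllables: but-ter-fly -> but | ter | fly = 3 syllables

3 syllables


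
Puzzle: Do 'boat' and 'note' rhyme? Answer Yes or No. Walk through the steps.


Rime (stressed vowel + following sounds) of 'boat': -oat = /oʊt/
Rime of 'note': -ote = /oʊt/
/oʊt/ and /oʊt/ are the same ending sound, so the words rhyme.

Yes


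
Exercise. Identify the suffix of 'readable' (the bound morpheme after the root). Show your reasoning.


The word 'readable' = 'read' (root) + '-able' (suffix). The suffix is '-able'.

able


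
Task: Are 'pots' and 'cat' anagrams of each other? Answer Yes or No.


Sorted letters of 'pots': 'opst'
Sorted letters of 'cat': 'act'
They do not match.

No


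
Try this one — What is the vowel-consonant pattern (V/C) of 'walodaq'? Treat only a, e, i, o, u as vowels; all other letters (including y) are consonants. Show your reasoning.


Letter mapping: w = C, a = V, l = C, o = V, d = C, a = V, q = C.

CVCVCVC


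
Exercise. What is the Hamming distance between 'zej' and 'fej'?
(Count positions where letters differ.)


Alignment:
Position 1: 'z' vs 'f' = DIFFER
Position 2: 'e' vs 'e' = match
Position 3: 'j' vs 'j' = match
Total differences: 1

1


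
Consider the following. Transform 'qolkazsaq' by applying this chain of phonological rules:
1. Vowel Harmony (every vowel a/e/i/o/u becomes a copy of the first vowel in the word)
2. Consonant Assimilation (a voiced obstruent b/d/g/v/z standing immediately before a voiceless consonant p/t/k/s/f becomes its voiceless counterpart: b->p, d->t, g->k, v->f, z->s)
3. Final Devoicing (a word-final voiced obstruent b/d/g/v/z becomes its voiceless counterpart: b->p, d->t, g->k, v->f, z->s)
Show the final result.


Starting form: 'qolkazsaq'
Rule 1: Vowel Harmony: all vowels become 'o' (matching first vowel). 'qolkazsaq' -> 'qolkozsoq'
Rule 2: Consonant Assimilation: voiced obstruent before voiceless consonant becomes voiceless ('zs' -> 'ss'). 'qolkozsoq' -> 'qolkossoq'
Rule 3: Final Devoicing: final consonant 'q' is not one of the voiced obstruents b/d/g/v/z. No change.
Final form: 'qolkossoq'

qolkossoq


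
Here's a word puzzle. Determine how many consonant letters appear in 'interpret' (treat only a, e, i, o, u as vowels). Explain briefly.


Consonants in 'interpret': n, t, r, p, r, t = 6 consonants.

6


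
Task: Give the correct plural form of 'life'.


Apply rule: Change -fe to -ves. 'life' becomes 'lives'.

lives


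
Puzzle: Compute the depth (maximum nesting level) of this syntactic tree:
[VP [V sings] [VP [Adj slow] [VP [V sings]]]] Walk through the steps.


Count bracket nesting levels:
'[' at pos 0: depth = 1
'[' at pos 4: depth = 2
'[' at pos 14: depth = 2
'[' at pos 18: depth = 3
'[' at pos 29: depth = 3
'[' at pos 33: depth = 4
Maximum depth reached: 4

4


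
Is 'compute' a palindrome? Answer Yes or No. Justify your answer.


Forward: 'compute'
Reversed: 'etupmoc'
They differ.

No


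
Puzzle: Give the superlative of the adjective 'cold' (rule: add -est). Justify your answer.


Apply superlative formation (add -est): 'cold' -> 'coldest'.

coldest


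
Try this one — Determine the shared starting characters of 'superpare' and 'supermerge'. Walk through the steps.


Compare from the start: 5 characters match: 'super'. Mismatch at position 6: 'p' vs 'm'.

super


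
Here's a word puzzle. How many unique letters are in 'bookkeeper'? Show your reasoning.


Unique letters in 'bookkeeper': {b, e, k, o, p, r} = 6 distinct letters.

6


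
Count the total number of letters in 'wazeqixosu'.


Spell out 'wazeqixosu' and number each letter: w(1), a(2), z(3), e(4), q(5), i(6), x(7), o(8), s(9), u(10). Total: 10 letters.

10


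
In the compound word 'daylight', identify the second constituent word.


Split 'daylight' into 'day' + 'light'. The second part is 'light'.

light


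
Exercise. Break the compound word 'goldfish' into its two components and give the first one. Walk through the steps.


Split 'goldfish' into 'gold' + 'fish'. The first part is 'gold'.

gold


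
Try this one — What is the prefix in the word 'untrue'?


The word 'untrue' = 'un' (prefix) + 'true' (root). The prefix is 'un'.

un


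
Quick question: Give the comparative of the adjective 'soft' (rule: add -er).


Apply comparative formation (add -er): 'soft' -> 'softer'.

softer


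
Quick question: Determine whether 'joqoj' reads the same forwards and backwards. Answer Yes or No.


Forward: 'joqoj'
Reversed: 'joqoj'
They are identical.

Yes


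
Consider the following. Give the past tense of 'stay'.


Apply rule: Add -ed. 'stay' becomes 'stayed'.

stayed


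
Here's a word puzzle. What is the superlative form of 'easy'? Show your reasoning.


Apply superlative formation (consonant + y: change y to i, add -est): 'easy' -> 'easiest'.

easiest


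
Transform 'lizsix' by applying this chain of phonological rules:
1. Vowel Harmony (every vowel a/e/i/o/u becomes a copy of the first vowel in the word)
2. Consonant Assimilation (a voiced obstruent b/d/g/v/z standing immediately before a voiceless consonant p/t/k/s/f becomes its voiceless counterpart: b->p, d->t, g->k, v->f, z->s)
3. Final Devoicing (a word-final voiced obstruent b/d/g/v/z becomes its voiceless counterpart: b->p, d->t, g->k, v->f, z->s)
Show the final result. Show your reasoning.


Starting form: 'lizsix'
Rule 1: Vowel Harmony: all vowels already match. No change.
Rule 2: Consonant Assimilation: voiced obstruent before voiceless consonant becomes voiceless ('zs' -> 'ss'). 'lizsix' -> 'lissix'
Rule 3: Final Devoicing: final consonant 'x' is not one of the voiced obstruents b/d/g/v/z. No change.
Final form: 'lissix'

lissix


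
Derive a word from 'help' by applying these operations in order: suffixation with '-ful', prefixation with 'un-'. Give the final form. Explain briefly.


Step 1: Add suffix '-ful' to 'help' = 'helpful'
Step 2: Add prefix 'un-' to 'helpful' = 'unhelpful'

unhelpful


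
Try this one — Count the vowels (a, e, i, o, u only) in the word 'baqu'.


Vowels in 'baqu': a, u = 2 vowels.

2


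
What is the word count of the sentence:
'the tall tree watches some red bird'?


Split into words: the | tall | tree | watches | some | red | bird = 7 words.

7


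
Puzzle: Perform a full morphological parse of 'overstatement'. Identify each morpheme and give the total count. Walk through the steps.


Step 1: Identify prefix: 'over' (meaning: excessively)
Step 2: Identify root: 'state'
Step 3: Identify suffix(es): 'ment'
Decomposition: over- (prefix: excessively) + state (root) + -ment (suffix: action/result)
Total morphemes: 3

3 morphemes (over- (prefix: excessively) + state (root) + -ment (suffix: action/result))


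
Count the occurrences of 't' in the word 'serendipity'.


Letter 't' in 'serendipity': found at position(s) 10 = 1 occurrence(s).

1


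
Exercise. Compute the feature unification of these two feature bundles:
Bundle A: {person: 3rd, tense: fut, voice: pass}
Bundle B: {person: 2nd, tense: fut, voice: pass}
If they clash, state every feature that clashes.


Compare features:
person: A=3rd vs B=2nd -> CLASH
tense: A=fut vs B=fut -> unified: fut
voice: A=pass vs B=pass -> unified: pass
Clash detected on feature 'person' (3rd vs 2nd); unification fails.

CLASH on 'person' (3rd vs 2nd)


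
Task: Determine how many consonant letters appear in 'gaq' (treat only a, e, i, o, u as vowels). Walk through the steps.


Consonants in 'gaq': g, q = 2 consonants.

2


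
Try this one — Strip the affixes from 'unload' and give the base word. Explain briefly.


Remove prefix 'un' from 'unload' to get root 'load'.

load


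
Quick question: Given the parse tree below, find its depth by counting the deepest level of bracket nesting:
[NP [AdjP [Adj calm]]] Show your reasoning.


Count bracket nesting levels:
'[' at pos 0: depth = 1
'[' at pos 4: depth = 2
'[' at pos 10: depth = 3
Maximum depth reached: 3

3


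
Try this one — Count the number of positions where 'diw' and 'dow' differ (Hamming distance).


Alignment:
Position 1: 'd' vs 'd' = match
Position 2: 'i' vs 'o' = DIFFER
Position 3: 'w' vs 'w' = match
Total differences: 1

1


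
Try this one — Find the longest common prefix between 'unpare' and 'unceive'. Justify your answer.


Compare from the start: 2 characters match: 'un'. Mismatch at position 3: 'p' vs 'c'.

un


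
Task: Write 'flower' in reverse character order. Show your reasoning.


Reverse 'flower' character by character: 'rewolf'.

rewolf


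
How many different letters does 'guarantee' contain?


Unique letters in 'guarantee': {a, e, g, n, r, t, u} = 7 distinct letters.

7


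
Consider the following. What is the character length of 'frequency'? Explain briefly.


Spell out 'frequency' and number each letter: f(1), r(2), e(3), q(4), u(5), e(6), n(7), c(8), y(9). Total: 9 letters.

9


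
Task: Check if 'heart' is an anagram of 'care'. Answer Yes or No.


Sorted letters of 'heart': 'aehrt'
Sorted letters of 'care': 'acer'
They do not match.

No


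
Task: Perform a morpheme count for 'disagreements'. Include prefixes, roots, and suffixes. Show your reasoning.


Decomposition: dis- (prefix) + agree (root) + -ment (suffix) + -s (plural) = 4 morpheme(s)

4 morphemes


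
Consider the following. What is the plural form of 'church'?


Apply rule: Add -es (sibilant/fricative ending). 'church' becomes 'churches'.

churches


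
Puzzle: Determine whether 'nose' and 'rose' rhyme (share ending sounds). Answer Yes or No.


Rime (stressed vowel + following sounds) of 'nose': -ose = /oʊz/
Rime of 'rose': -ose = /oʊz/
/oʊz/ and /oʊz/ are the same ending sound, so the words rhyme.

Yes


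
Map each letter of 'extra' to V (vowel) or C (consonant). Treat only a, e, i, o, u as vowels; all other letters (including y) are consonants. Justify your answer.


Letter mapping: e = V, x = C, t = C, r = C, a = V.

VCCCV


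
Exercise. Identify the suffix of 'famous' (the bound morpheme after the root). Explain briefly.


The word 'famous' = 'fame' (root) + '-ous' (suffix). The suffix is '-ous'.

ous


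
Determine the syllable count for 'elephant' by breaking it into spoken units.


Break 'elephant' into syllables: el-e-phant -> el | e | phant = 3 syllables

3 syllables


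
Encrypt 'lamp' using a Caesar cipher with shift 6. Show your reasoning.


Shift each letter by 6: l -> r, a -> g, m -> s, p -> v. Result: 'rgsv'.

rgsv


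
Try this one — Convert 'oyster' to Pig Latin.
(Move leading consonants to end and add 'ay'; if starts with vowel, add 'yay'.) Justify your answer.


'oyster' starts with a vowel, so add 'yay': 'oysteryay'.

oysteryay


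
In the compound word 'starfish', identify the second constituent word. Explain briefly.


Split 'starfish' into 'star' + 'fish'. The second part is 'fish'.

fish


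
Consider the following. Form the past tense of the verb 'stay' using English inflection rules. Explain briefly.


Apply rule: Add -ed. 'stay' becomes 'stayed'.

stayed


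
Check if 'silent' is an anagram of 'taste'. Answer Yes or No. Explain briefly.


Sorted letters of 'silent': 'eilnst'
Sorted letters of 'taste': 'aestt'
They do not match.

No


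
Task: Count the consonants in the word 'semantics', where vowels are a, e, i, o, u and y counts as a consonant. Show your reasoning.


Consonants in 'semantics': s, m, n, t, c, s = 6 consonants.

6


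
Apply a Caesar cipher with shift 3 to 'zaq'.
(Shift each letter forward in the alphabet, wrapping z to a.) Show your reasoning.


Shift each letter by 3: z -> c, a -> d, q -> t. Result: 'cdt'.

cdt


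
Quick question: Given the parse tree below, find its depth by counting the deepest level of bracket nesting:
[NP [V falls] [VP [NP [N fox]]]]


Count bracket nesting levels:
'[' at pos 0: depth = 1
'[' at pos 4: depth = 2
'[' at pos 14: depth = 2
'[' at pos 18: depth = 3
'[' at pos 22: depth = 4
Maximum depth reached: 4

4


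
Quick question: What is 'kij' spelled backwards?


Reverse 'kij' character by character: 'jik'.

jik


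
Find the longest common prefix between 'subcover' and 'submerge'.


Compare from the start: 3 characters match: 'sub'. Mismatch at position 4: 'c' vs 'm'.

sub


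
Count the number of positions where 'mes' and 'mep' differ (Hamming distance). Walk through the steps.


Alignment:
Position 1: 'm' vs 'm' = match
Position 2: 'e' vs 'e' = match
Position 3: 's' vs 'p' = DIFFER
Total differences: 1

1


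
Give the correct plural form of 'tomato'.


Apply rule: Add -es (consonant + o). 'tomato' becomes 'tomatoes'.

tomatoes


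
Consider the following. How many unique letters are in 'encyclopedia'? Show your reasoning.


Unique letters in 'encyclopedia': {a, c, d, e, i, l, n, o, p, y} = 10 distinct letters.

10


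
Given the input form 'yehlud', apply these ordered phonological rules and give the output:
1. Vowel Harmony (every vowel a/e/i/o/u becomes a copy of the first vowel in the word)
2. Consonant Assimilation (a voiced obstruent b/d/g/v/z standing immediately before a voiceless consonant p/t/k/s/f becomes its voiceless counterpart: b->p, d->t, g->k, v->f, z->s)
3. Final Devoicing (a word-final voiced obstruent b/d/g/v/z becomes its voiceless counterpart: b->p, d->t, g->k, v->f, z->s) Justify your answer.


Starting form: 'yehlud'
Rule 1: Vowel Harmony: all vowels become 'e' (matching first vowel). 'yehlud' -> 'yehled'
Rule 2: Consonant Assimilation: no voiced obstruent (b/d/g/v/z) stands immediately before a voiceless consonant (p/t/k/s/f). No change.
Rule 3: Final Devoicing: word-final voiced obstruent 'd' becomes voiceless 't'. 'yehled' -> 'yehlet'
Final form: 'yehlet'

yehlet


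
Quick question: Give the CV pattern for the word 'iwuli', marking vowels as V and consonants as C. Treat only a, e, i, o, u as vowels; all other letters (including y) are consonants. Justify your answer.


Letter mapping: i = V, w = C, u = V, l = C, i = V.

VCVCV


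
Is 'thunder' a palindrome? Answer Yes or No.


Forward: 'thunder'
Reversed: 'rednuht'
They differ.

No


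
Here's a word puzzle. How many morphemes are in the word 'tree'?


Decomposition: tree (free morpheme) = 1 morpheme(s)

1 morphemes


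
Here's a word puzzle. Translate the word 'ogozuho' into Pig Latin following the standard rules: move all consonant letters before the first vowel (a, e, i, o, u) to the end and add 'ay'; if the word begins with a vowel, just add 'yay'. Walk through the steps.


'ogozuho' starts with a vowel, so add 'yay': 'ogozuhoyay'.

ogozuhoyay


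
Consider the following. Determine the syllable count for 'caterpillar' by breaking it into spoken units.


Break 'caterpillar' into syllables: cat-er-pil-lar -> cat | er | pil | lar = 4 syllables

4 syllables


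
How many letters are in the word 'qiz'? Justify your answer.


Spell out 'qiz' and number each letter: q(1), i(2), z(3). Total: 3 letters.

3


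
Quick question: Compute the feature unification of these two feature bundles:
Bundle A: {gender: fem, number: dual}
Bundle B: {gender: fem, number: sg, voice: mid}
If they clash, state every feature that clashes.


Compare features:
gender: A=fem vs B=fem -> unified: fem
number: A=dual vs B=sg -> CLASH
voice: A=_ vs B=mid -> unified: mid
Clash detected on feature 'number' (dual vs sg); unification fails.

CLASH on 'number' (dual vs sg)


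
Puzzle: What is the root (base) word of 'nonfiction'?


Remove prefix 'non' from 'nonfiction' to get root 'fiction'.

fiction


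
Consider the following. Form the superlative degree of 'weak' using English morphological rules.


Apply superlative formation (add -est): 'weak' -> 'weakest'.

weakest


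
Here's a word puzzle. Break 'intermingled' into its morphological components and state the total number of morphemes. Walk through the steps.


Step 1: Identify prefix: 'inter' (meaning: between)
Step 2: Identify root: 'mingle'
Step 3: Identify suffix(es): 'ed'
Decomposition: inter- (prefix: between) + mingle (root) + -ed (suffix: past)
Total morphemes: 3

3 morphemes (inter- (prefix: between) + mingle (root) + -ed (suffix: past))


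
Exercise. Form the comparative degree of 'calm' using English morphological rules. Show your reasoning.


Apply comparative formation (add -er): 'calm' -> 'calmer'.

calmer


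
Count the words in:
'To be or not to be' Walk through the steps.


Split into words: To | be | or | not | to | be = 6 words.

6


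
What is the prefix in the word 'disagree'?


The word 'disagree' = 'dis' (prefix) + 'agree' (root). The prefix is 'dis'.

dis


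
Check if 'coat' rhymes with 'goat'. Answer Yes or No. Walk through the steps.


Rime (stressed vowel + following sounds) of 'coat': -oat = /oʊt/
Rime of 'goat': -oat = /oʊt/
/oʊt/ and /oʊt/ are the same ending sound, so the words rhyme.

Yes


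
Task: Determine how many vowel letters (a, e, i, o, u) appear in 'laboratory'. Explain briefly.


Vowels in 'laboratory': a, o, a, o = 4 vowels.

4


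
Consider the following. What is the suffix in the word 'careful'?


The word 'careful' = 'care' (root) + '-ful' (suffix). The suffix is '-ful'.

ful


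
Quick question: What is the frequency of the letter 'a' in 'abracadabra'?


Letter 'a' in 'abracadabra': found at position(s) 1, 4, 6, 8, 11 = 5 occurrence(s).

5


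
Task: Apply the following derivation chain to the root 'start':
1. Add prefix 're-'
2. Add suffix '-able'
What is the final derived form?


Step 1: Add prefix 're-' to 'start' = 'restart'
Step 2: Add suffix '-able' to 'restart' = 'restartable'

restartable


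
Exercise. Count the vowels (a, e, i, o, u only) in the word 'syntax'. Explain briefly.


Vowels in 'syntax': a = 1 vowels.

1


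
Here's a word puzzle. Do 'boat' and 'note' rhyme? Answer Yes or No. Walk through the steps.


Rime (stressed vowel + following sounds) of 'boat': -oat = /oʊt/
Rime of 'note': -ote = /oʊt/
/oʊt/ and /oʊt/ are the same ending sound, so the words rhyme.

Yes


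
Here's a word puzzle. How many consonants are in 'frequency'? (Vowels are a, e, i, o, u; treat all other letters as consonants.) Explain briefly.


Consonants in 'frequency': f, r, q, n, c, y = 6 consonants.

6


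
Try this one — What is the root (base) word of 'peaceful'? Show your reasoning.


Remove suffix '-ful' from 'peaceful' to get root 'peace'.

peace


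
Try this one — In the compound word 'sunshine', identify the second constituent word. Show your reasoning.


Split 'sunshine' into 'sun' + 'shine'. The second part is 'shine'.

shine


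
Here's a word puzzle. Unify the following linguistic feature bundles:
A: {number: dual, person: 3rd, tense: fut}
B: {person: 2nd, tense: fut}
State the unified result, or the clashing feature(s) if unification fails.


Compare features:
number: A=dual vs B=_ -> unified: dual
person: A=3rd vs B=2nd -> CLASH
tense: A=fut vs B=fut -> unified: fut
Clash detected on feature 'person' (3rd vs 2nd); unification fails.

CLASH on 'person' (3rd vs 2nd)


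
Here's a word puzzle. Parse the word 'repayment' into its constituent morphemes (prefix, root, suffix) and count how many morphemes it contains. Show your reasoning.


Step 1: Identify prefix: 're' (meaning: again)
Step 2: Identify root: 'pay'
Step 3: Identify suffix(es): 'ment'
Decomposition: re- (prefix: again) + pay (root) + -ment (suffix: action/result)
Total morphemes: 3

3 morphemes (re- (prefix: again) + pay (root) + -ment (suffix: action/result))


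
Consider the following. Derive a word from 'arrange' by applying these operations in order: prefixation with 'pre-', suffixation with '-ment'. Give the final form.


Step 1: Add prefix 'pre-' to 'arrange' = 'prearrange'
Step 2: Add suffix '-ment' to 'prearrange' = 'prearrangement'

prearrangement


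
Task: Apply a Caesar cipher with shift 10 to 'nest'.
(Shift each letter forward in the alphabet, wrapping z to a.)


Shift each letter by 10: n -> x, e -> o, s -> c, t -> d. Result: 'xocd'.

xocd


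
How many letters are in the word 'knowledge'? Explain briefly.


Spell out 'knowledge' and number each letter: k(1), n(2), o(3), w(4), l(5), e(6), d(7), g(8), e(9). Total: 9 letters.

9


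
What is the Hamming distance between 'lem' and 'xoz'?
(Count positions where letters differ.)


Alignment:
Position 1: 'l' vs 'x' = DIFFER
Position 2: 'e' vs 'o' = DIFFER
Position 3: 'm' vs 'z' = DIFFER
Total differences: 3

3


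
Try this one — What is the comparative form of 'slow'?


Apply comparative formation (add -er): 'slow' -> 'slower'.

slower


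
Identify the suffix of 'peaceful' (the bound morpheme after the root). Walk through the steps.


The word 'peaceful' = 'peace' (root) + '-ful' (suffix). The suffix is '-ful'.

ful


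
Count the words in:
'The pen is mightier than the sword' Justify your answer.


Split into words: The | pen | is | mightier | than | the | sword = 7 words.

7


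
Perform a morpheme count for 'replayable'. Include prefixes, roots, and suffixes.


Decomposition: re- (prefix) + play (root) + -able (suffix) = 3 morpheme(s)

3 morphemes


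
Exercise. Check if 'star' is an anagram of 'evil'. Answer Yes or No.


Sorted letters of 'star': 'arst'
Sorted letters of 'evil': 'eilv'
They do not match.

No


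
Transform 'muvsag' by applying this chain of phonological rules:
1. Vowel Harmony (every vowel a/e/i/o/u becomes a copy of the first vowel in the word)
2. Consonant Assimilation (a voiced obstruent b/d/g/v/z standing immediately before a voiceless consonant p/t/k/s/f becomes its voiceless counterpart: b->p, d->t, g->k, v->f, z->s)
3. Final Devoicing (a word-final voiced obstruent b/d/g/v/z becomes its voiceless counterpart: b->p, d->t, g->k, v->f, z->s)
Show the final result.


Starting form: 'muvsag'
Rule 1: Vowel Harmony: all vowels become 'u' (matching first vowel). 'muvsag' -> 'muvsug'
Rule 2: Consonant Assimilation: voiced obstruent before voiceless consonant becomes voiceless ('vs' -> 'fs'). 'muvsug' -> 'mufsug'
Rule 3: Final Devoicing: word-final voiced obstruent 'g' becomes voiceless 'k'. 'mufsug' -> 'mufsuk'
Final form: 'mufsuk'

mufsuk


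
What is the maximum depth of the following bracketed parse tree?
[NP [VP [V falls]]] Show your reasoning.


Count bracket nesting levels:
'[' at pos 0: depth = 1
'[' at pos 4: depth = 2
'[' at pos 8: depth = 3
Maximum depth reached: 3

3


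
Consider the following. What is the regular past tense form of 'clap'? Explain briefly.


Apply rule: Double final consonant and add -ed. 'clap' becomes 'clapped'.

clapped


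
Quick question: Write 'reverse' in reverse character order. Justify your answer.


Reverse 'reverse' character by character: 'esrever'.

esrever


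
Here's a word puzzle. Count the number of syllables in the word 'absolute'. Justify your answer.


Break 'absolute' into syllables: ab-so-lute -> ab | so | lute = 3 syllables

3 syllables


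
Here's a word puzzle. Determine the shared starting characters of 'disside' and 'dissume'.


Compare from the start: 4 characters match: 'diss'. Mismatch at position 5: 'i' vs 'u'.

diss


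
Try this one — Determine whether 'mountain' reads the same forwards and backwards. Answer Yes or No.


Forward: 'mountain'
Reversed: 'niatnuom'
They differ.

No


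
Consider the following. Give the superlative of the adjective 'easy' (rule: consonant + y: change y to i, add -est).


Apply superlative formation (consonant + y: change y to i, add -est): 'easy' -> 'easiest'.

easiest


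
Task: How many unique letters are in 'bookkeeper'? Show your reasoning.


Unique letters in 'bookkeeper': {b, e, k, o, p, r} = 6 distinct letters.

6


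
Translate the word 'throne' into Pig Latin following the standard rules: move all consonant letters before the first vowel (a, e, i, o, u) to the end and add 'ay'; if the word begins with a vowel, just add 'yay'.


'throne': move consonant cluster 'thr' to end and add 'ay': 'onethray'.

onethray


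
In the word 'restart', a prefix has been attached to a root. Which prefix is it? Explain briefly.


The word 'restart' = 're' (prefix) + 'start' (root). The prefix is 're'.

re


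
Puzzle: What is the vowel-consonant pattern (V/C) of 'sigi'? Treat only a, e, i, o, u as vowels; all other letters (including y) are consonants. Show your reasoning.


Letter mapping: s = C, i = V, g = C, i = V.

CVCV


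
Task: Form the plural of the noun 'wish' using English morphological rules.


Apply rule: Add -es (sibilant/fricative ending). 'wish' becomes 'wishes'.

wishes


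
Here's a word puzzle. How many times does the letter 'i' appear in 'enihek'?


Letter 'i' in 'enihek': found at position(s) 3 = 1 occurrence(s).

1


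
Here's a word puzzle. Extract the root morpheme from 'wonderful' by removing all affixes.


Remove suffix '-ful' from 'wonderful' to get root 'wonder'.

wonder


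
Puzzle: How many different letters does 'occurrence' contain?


Unique letters in 'occurrence': {c, e, n, o, r, u} = 6 distinct letters.

6


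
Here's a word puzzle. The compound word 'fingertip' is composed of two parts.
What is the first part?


Split 'fingertip' into 'finger' + 'tip'. The first part is 'finger'.

finger


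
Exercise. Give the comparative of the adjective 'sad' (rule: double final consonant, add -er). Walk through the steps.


Apply comparative formation (double final consonant, add -er): 'sad' -> 'sadder'.

sadder


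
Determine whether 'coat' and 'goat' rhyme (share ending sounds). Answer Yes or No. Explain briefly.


Rime (stressed vowel + following sounds) of 'coat': -oat = /oʊt/
Rime of 'goat': -oat = /oʊt/
/oʊt/ and /oʊt/ are the same ending sound, so the words rhyme.

Yes


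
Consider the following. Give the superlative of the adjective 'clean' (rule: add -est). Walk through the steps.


Apply superlative formation (add -est): 'clean' -> 'cleanest'.

cleanest
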